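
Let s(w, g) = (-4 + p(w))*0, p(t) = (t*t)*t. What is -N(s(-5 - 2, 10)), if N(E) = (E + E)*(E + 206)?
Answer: 0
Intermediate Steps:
p(t) = t**3 (p(t) = t**2*t = t**3)
s(w, g) = 0 (s(w, g) = (-4 + w**3)*0 = 0)
N(E) = 2*E*(206 + E) (N(E) = (2*E)*(206 + E) = 2*E*(206 + E))
-N(s(-5 - 2, 10)) = -2*0*(206 + 0) = -2*0*206 = -1*0 = 0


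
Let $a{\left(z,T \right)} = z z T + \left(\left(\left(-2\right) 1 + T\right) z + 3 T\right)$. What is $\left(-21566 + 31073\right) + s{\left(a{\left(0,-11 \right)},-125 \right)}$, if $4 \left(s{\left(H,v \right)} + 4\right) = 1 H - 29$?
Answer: $\frac{18975}{2} \approx 9487.5$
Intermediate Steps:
$a{\left(z,T \right)} = 3 T + T z^{2} + z \left(-2 + T\right)$ ($a{\left(z,T \right)} = z^{2} T + \left(\left(-2 + T\right) z + 3 T\right) = T z^{2} + \left(z \left(-2 + T\right) + 3 T\right) = T z^{2} + \left(3 T + z \left(-2 + T\right)\right) = 3 T + T z^{2} + z \left(-2 + T\right)$)
$s{\left(H,v \right)} = - \frac{45}{4} + \frac{H}{4}$ ($s{\left(H,v \right)} = -4 + \frac{1 H - 29}{4} = -4 + \frac{H - 29}{4} = -4 + \frac{-29 + H}{4} = -4 + \left(- \frac{29}{4} + \frac{H}{4}\right) = - \frac{45}{4} + \frac{H}{4}$)
$\left(-21566 + 31073\right) + s{\left(a{\left(0,-11 \right)},-125 \right)} = \left(-21566 + 31073\right) - \left(\frac{45}{4} - \frac{\left(-2\right) 0 + 3 \left(-11\right) - 0 - 11 \cdot 0^{2}}{4}\right) = 9507 - \left(\frac{45}{4} - \frac{0 - 33 + 0 - 0}{4}\right) = 9507 - \left(\frac{45}{4} - \frac{0 - 33 + 0 + 0}{4}\right) = 9507 + \left(- \frac{45}{4} + \frac{1}{4} \left(-33\right)\right) = 9507 - \frac{39}{2} = \frac{18975}{2}$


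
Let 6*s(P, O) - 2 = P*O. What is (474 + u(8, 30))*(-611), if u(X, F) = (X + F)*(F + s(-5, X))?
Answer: -2517320/3 ≈ -8.3911e+5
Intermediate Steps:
s(P, O) = ⅓ + O*P/6 (s(P, O) = ⅓ + (P*O)/6 = ⅓ + (O*P)/6 = ⅓ + O*P/6)
u(X, F) = (F + X)*(⅓ + F - 5*X/6) (u(X, F) = (X + F)*(F + (⅓ + (⅙)*X*(-5))) = (F + X)*(F + (⅓ - 5*X/6)) = (F + X)*(⅓ + F - 5*X/6))
(474 + u(8, 30))*(-611) = (474 + (30² - ⅚*8² + (⅓)*30 + (⅓)*8 + (⅙)*30*8))*(-611) = (474 + (900 - ⅚*64 + 10 + 8/3 + 40))*(-611) = (474 + (900 - 160/3 + 10 + 8/3 + 40))*(-611) = (474 + 2698/3)*(-611) = (4120/3)*(-611) = -2517320/3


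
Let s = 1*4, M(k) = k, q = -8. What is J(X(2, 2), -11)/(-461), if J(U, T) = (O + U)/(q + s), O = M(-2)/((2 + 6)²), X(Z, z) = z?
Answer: 63/59008 ≈ 0.0010677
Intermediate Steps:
s = 4
O = -1/32 (O = -2/(2 + 6)² = -2/(8²) = -2/64 = -2*1/64 = -1/32 ≈ -0.031250)
J(U, T) = 1/128 - U/4 (J(U, T) = (-1/32 + U)/(-8 + 4) = (-1/32 + U)/(-4) = (-1/32 + U)*(-¼) = 1/128 - U/4)
J(X(2, 2), -11)/(-461) = (1/128 - ¼*2)/(-461) = (1/128 - ½)*(-1/461) = -63/128*(-1/461) = 63/59008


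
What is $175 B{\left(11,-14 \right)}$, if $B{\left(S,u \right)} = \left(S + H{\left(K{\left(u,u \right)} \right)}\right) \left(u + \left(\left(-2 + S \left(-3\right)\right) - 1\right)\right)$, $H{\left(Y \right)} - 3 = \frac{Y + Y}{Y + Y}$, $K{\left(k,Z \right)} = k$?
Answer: $-131250$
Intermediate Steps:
$H{\left(Y \right)} = 4$ ($H{\left(Y \right)} = 3 + \frac{Y + Y}{Y + Y} = 3 + \frac{2 Y}{2 Y} = 3 + 2 Y \frac{1}{2 Y} = 3 + 1 = 4$)
$B{\left(S,u \right)} = \left(4 + S\right) \left(-3 + u - 3 S\right)$ ($B{\left(S,u \right)} = \left(S + 4\right) \left(u + \left(\left(-2 + S \left(-3\right)\right) - 1\right)\right) = \left(4 + S\right) \left(u - \left(3 + 3 S\right)\right) = \left(4 + S\right) \left(-3 + u - 3 S\right)$)
$175 B{\left(11,-14 \right)} = 175 \left(-12 - 165 - 3 \cdot 11^{2} + 4 \left(-14\right) + 11 \left(-14\right)\right) = 175 \left(-12 - 165 - 363 - 56 - 154\right) = 175 \left(-750\right) = -131250$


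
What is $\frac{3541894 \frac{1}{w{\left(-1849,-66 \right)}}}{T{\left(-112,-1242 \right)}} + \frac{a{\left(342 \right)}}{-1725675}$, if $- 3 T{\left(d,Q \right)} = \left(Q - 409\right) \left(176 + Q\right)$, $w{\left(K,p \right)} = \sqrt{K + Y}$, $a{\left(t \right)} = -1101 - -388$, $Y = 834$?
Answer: $\frac{713}{1725675} + \frac{5312841 i \sqrt{1015}}{893182745} \approx 0.00041317 + 0.1895 i$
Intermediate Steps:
$a{\left(t \right)} = -713$ ($a{\left(t \right)} = -1101 + 388 = -713$)
$w{\left(K,p \right)} = \sqrt{834 + K}$ ($w{\left(K,p \right)} = \sqrt{K + 834} = \sqrt{834 + K}$)
$T{\left(d,Q \right)} = - \frac{\left(-409 + Q\right) \left(176 + Q\right)}{3}$ ($T{\left(d,Q \right)} = - \frac{\left(Q - 409\right) \left(176 + Q\right)}{3} = - \frac{\left(-409 + Q\right) \left(176 + Q\right)}{3}$)
$\frac{3541894 \frac{1}{w{\left(-1849,-66 \right)}}}{T{\left(-112,-1242 \right)}} + \frac{a{\left(342 \right)}}{-1725675} = \frac{3541894 \frac{1}{\sqrt{834 - 1849}}}{\frac{71984}{3} - \frac{\left(-1242\right)^{2}}{3} + \frac{233}{3} \left(-1242\right)} - \frac{713}{-1725675} = \frac{3541894 \frac{1}{\sqrt{-1015}}}{\frac{71984}{3} - 514188 - 96462} - - \frac{713}{1725675} = \frac{3541894 \frac{1}{i \sqrt{1015}}}{\frac{71984}{3} - 514188 - 96462} + \frac{713}{1725675} = \frac{3541894 \left(- \frac{i \sqrt{1015}}{1015}\right)}{- \frac{1759966}{3}} + \frac{713}{1725675} = - \frac{3541894 i \sqrt{1015}}{1015} \left(- \frac{3}{1759966}\right) + \frac{713}{1725675} = \frac{5312841 i \sqrt{1015}}{893182745} + \frac{713}{1725675} = \frac{713}{1725675} + \frac{5312841 i \sqrt{1015}}{893182745}$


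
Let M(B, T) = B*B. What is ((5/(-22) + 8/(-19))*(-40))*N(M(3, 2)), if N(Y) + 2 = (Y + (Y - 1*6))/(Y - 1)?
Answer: -2710/209 ≈ -12.967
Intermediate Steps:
M(B, T) = B²
N(Y) = -2 + (-6 + 2*Y)/(-1 + Y) (N(Y) = -2 + (Y + (Y - 1*6))/(Y - 1) = -2 + (Y + (Y - 6))/(-1 + Y) = -2 + (Y + (-6 + Y))/(-1 + Y) = -2 + (-6 + 2*Y)/(-1 + Y))
((5/(-22) + 8/(-19))*(-40))*N(M(3, 2)) = ((5/(-22) + 8/(-19))*(-40))*(-4/(-1 + 3²)) = ((5*(-1/22) + 8*(-1/19))*(-40))*(-4/(-1 + 9)) = ((-5/22 - 8/19)*(-40))*(-4/8) = (-271/418*(-40))*(-4*⅛) = (5420/209)*(-½) = -2710/209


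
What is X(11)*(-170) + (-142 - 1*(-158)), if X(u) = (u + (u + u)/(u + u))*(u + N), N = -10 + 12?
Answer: -26504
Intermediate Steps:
N = 2
X(u) = (1 + u)*(2 + u) (X(u) = (u + (u + u)/(u + u))*(u + 2) = (u + (2*u)/((2*u)))*(2 + u) = (u + (2*u)*(1/(2*u)))*(2 + u) = (u + 1)*(2 + u) = (1 + u)*(2 + u))
X(11)*(-170) + (-142 - 1*(-158)) = (2 + 11² + 3*11)*(-170) + (-142 - 1*(-158)) = (2 + 121 + 33)*(-170) + (-142 + 158) = 156*(-170) + 16 = -26520 + 16 = -26504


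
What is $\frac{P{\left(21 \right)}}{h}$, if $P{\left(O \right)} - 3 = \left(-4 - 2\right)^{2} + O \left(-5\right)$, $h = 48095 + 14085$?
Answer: $- \frac{33}{31090} \approx -0.0010614$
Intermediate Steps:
$h = 62180$
$P{\left(O \right)} = 39 - 5 O$ ($P{\left(O \right)} = 3 + \left(\left(-4 - 2\right)^{2} + O \left(-5\right)\right) = 3 - \left(-36 + 5 O\right) = 39 - 5 O$)
$\frac{P{\left(21 \right)}}{h} = \frac{39 - 105}{62180} = \left(39 - 105\right) \frac{1}{62180} = \left(-66\right) \frac{1}{62180} = - \frac{33}{31090}$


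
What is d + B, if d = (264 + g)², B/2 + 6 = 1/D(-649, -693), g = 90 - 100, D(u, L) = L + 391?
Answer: 9740103/151 ≈ 64504.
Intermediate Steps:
D(u, L) = 391 + L
g = -10
B = -1813/151 (B = -12 + 2/(391 - 693) = -12 + 2/(-302) = -12 + 2*(-1/302) = -12 - 1/151 = -1813/151 ≈ -12.007)
d = 64516 (d = (264 - 10)² = 254² = 64516)
d + B = 64516 - 1813/151 = 9740103/151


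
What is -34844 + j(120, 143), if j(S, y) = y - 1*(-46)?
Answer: -34655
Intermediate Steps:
j(S, y) = 46 + y (j(S, y) = y + 46 = 46 + y)
-34844 + j(120, 143) = -34844 + (46 + 143) = -34844 + 189 = -34655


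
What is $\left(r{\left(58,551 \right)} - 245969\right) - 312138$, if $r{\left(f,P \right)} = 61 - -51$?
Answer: $-557995$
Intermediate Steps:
$r{\left(f,P \right)} = 112$ ($r{\left(f,P \right)} = 61 + 51 = 112$)
$\left(r{\left(58,551 \right)} - 245969\right) - 312138 = \left(112 - 245969\right) - 312138 = -245857 - 312138 = -557995$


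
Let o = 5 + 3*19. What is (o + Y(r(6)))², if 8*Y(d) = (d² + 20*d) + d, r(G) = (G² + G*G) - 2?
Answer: 11785489/16 ≈ 7.3659e+5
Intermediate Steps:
r(G) = -2 + 2*G² (r(G) = (G² + G²) - 2 = 2*G² - 2 = -2 + 2*G²)
Y(d) = d²/8 + 21*d/8 (Y(d) = ((d² + 20*d) + d)/8 = (d² + 21*d)/8 = d²/8 + 21*d/8)
o = 62 (o = 5 + 57 = 62)
(o + Y(r(6)))² = (62 + (-2 + 2*6²)*(21 + (-2 + 2*6²))/8)² = (62 + (-2 + 2*36)*(21 + (-2 + 2*36))/8)² = (62 + (-2 + 72)*(21 + (-2 + 72))/8)² = (62 + (⅛)*70*(21 + 70))² = (62 + (⅛)*70*91)² = (62 + 3185/4)² = (3433/4)² = 11785489/16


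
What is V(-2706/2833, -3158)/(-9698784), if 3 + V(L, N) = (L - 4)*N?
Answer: -44323505/27476655072 ≈ -0.0016131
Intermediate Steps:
V(L, N) = -3 + N*(-4 + L) (V(L, N) = -3 + (L - 4)*N = -3 + (-4 + L)*N = -3 + N*(-4 + L))
V(-2706/2833, -3158)/(-9698784) = (-3 - 4*(-3158) - 2706/2833*(-3158))/(-9698784) = (-3 + 12632 - 2706*1/2833*(-3158))*(-1/9698784) = (-3 + 12632 - 2706/2833*(-3158))*(-1/9698784) = (-3 + 12632 + 8545548/2833)*(-1/9698784) = (44323505/2833)*(-1/9698784) = -44323505/27476655072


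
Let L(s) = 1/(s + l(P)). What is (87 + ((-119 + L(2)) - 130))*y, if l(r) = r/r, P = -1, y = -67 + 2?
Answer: 31525/3 ≈ 10508.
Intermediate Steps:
y = -65
l(r) = 1
L(s) = 1/(1 + s) (L(s) = 1/(s + 1) = 1/(1 + s))
(87 + ((-119 + L(2)) - 130))*y = (87 + ((-119 + 1/(1 + 2)) - 130))*(-65) = (87 + ((-119 + 1/3) - 130))*(-65) = (87 + ((-119 + ⅓) - 130))*(-65) = (87 + (-356/3 - 130))*(-65) = (87 - 746/3)*(-65) = -485/3*(-65) = 31525/3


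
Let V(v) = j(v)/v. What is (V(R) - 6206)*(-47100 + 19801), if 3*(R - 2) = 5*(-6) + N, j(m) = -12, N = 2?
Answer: 1863102152/11 ≈ 1.6937e+8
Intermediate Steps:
R = -22/3 (R = 2 + (5*(-6) + 2)/3 = 2 + (-30 + 2)/3 = 2 + (1/3)*(-28) = 2 - 28/3 = -22/3 ≈ -7.3333)
V(v) = -12/v
(V(R) - 6206)*(-47100 + 19801) = (-12/(-22/3) - 6206)*(-47100 + 19801) = (-12*(-3/22) - 6206)*(-27299) = (18/11 - 6206)*(-27299) = -68248/11*(-27299) = 1863102152/11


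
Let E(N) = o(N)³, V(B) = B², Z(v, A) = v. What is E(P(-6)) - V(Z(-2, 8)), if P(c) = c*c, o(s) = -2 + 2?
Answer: -4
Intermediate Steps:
o(s) = 0
P(c) = c²
E(N) = 0 (E(N) = 0³ = 0)
E(P(-6)) - V(Z(-2, 8)) = 0 - 1*(-2)² = 0 - 1*4 = 0 - 4 = -4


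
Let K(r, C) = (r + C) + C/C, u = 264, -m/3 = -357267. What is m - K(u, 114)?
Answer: 1071422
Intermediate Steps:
m = 1071801 (m = -3*(-357267) = 1071801)
K(r, C) = 1 + C + r (K(r, C) = (C + r) + 1 = 1 + C + r)
m - K(u, 114) = 1071801 - (1 + 114 + 264) = 1071801 - 1*379 = 1071801 - 379 = 1071422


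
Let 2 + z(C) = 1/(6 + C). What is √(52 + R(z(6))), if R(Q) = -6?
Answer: √46 ≈ 6.7823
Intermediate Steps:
z(C) = -2 + 1/(6 + C)
√(52 + R(z(6))) = √(52 - 6) = √46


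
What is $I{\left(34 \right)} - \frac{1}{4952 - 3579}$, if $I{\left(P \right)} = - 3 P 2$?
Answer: $- \frac{280093}{1373} \approx -204.0$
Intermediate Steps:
$I{\left(P \right)} = - 6 P$
$I{\left(34 \right)} - \frac{1}{4952 - 3579} = \left(-6\right) 34 - \frac{1}{4952 - 3579} = -204 - \frac{1}{1373} = - \frac{280093}{1373}$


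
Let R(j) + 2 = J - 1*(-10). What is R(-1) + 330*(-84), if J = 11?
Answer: -27701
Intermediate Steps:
R(j) = 19 (R(j) = -2 + (11 - 1*(-10)) = -2 + (11 + 10) = -2 + 21 = 19)
R(-1) + 330*(-84) = 19 + 330*(-84) = 19 - 27720 = -27701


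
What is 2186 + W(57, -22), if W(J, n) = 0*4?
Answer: 2186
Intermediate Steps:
W(J, n) = 0
2186 + W(57, -22) = 2186 + 0 = 2186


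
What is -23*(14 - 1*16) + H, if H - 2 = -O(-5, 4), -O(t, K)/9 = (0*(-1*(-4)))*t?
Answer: 48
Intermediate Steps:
O(t, K) = 0 (O(t, K) = -9*0*(-1*(-4))*t = -9*0*4*t = -0*t = -9*0 = 0)
H = 2 (H = 2 - 1*0 = 2 + 0 = 2)
-23*(14 - 1*16) + H = -23*(14 - 1*16) + 2 = -23*(14 - 16) + 2 = -23*(-2) + 2 = 46 + 2 = 48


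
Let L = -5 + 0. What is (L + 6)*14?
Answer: 14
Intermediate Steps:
L = -5
(L + 6)*14 = (-5 + 6)*14 = 1*14 = 14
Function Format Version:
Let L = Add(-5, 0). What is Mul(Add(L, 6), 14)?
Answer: 14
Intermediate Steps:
L = -5
Mul(Add(L, 6), 14) = Mul(Add(-5, 6), 14) = Mul(1, 14) = 14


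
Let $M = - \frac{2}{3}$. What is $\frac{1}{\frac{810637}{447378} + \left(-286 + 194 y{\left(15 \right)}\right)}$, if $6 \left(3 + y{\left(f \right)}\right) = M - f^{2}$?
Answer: $- \frac{1342134}{10955495695} \approx -0.00012251$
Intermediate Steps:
$M = - \frac{2}{3}$ ($M = \left(-2\right) \frac{1}{3} = - \frac{2}{3} \approx -0.66667$)
$y{\left(f \right)} = - \frac{28}{9} - \frac{f^{2}}{6}$ ($y{\left(f \right)} = -3 + \frac{- \frac{2}{3} - f^{2}}{6} = -3 - \left(\frac{1}{9} + \frac{f^{2}}{6}\right) = - \frac{28}{9} - \frac{f^{2}}{6}$)
$\frac{1}{\frac{810637}{447378} + \left(-286 + 194 y{\left(15 \right)}\right)} = \frac{1}{\frac{810637}{447378} + \left(-286 + 194 \left(- \frac{28}{9} - \frac{15^{2}}{6}\right)\right)} = \frac{1}{810637 \cdot \frac{1}{447378} + \left(-286 + 194 \left(- \frac{28}{9} - \frac{75}{2}\right)\right)} = \frac{1}{\frac{810637}{447378} + \left(-286 + 194 \left(- \frac{28}{9} - \frac{75}{2}\right)\right)} = \frac{1}{\frac{810637}{447378} + \left(-286 + 194 \left(- \frac{731}{18}\right)\right)} = \frac{1}{\frac{810637}{447378} - \frac{73481}{9}} = \frac{1}{- \frac{10955495695}{1342134}} = - \frac{1342134}{10955495695}$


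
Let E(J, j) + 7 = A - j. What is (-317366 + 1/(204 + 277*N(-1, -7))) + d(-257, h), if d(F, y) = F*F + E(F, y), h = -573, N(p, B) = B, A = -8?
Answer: -435066866/1735 ≈ -2.5076e+5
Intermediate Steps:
E(J, j) = -15 - j (E(J, j) = -7 + (-8 - j) = -15 - j)
d(F, y) = -15 + F**2 - y (d(F, y) = F*F + (-15 - y) = F**2 + (-15 - y) = -15 + F**2 - y)
(-317366 + 1/(204 + 277*N(-1, -7))) + d(-257, h) = (-317366 + 1/(204 + 277*(-7))) + (-15 + (-257)**2 - 1*(-573)) = (-317366 + 1/(204 - 1939)) + (-15 + 66049 + 573) = (-317366 + 1/(-1735)) + 66607 = (-317366 - 1/1735) + 66607 = -550630011/1735 + 66607 = -435066866/1735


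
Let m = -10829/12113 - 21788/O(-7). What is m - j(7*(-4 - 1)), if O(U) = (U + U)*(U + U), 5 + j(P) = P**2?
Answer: -790625272/593537 ≈ -1332.1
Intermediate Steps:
j(P) = -5 + P**2
O(U) = 4*U**2 (O(U) = (2*U)*(2*U) = 4*U**2)
m = -66510132/593537 (m = -10829/12113 - 21788/(4*(-7)**2) = -10829*1/12113 - 21788/(4*49) = -10829/12113 - 21788/196 = -10829/12113 - 21788*1/196 = -10829/12113 - 5447/49 = -66510132/593537 ≈ -112.06)
m - j(7*(-4 - 1)) = -66510132/593537 - (-5 + (7*(-4 - 1))**2) = -66510132/593537 - (-5 + (7*(-5))**2) = -66510132/593537 - (-5 + (-35)**2) = -66510132/593537 - (-5 + 1225) = -66510132/593537 - 1*1220 = -66510132/593537 - 1220 = -790625272/593537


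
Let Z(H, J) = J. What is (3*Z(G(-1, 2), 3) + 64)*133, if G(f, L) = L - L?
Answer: 9709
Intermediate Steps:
G(f, L) = 0
(3*Z(G(-1, 2), 3) + 64)*133 = (3*3 + 64)*133 = (9 + 64)*133 = 73*133 = 9709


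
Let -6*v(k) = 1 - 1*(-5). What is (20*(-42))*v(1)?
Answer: 840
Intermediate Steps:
v(k) = -1 (v(k) = -(1 - 1*(-5))/6 = -(1 + 5)/6 = -⅙*6 = -1)
(20*(-42))*v(1) = (20*(-42))*(-1) = -840*(-1) = 840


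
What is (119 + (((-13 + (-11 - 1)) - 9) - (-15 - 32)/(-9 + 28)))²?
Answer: 2762244/361 ≈ 7651.6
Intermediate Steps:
(119 + (((-13 + (-11 - 1)) - 9) - (-15 - 32)/(-9 + 28)))² = (119 + (((-13 - 12) - 9) - (-47)/19))² = (119 + ((-25 - 9) - (-47)/19))² = (119 + (-34 - 1*(-47/19)))² = (119 + (-34 + 47/19))² = (119 - 599/19)² = (1662/19)² = 2762244/361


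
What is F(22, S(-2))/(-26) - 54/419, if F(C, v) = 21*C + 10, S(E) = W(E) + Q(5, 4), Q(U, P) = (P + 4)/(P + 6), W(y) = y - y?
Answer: -99586/5447 ≈ -18.283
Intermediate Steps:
W(y) = 0
Q(U, P) = (4 + P)/(6 + P)
S(E) = ⅘ (S(E) = 0 + (4 + 4)/(6 + 4) = 0 + 8/10 = 0 + (⅒)*8 = 0 + ⅘ = ⅘)
F(C, v) = 10 + 21*C
F(22, S(-2))/(-26) - 54/419 = (10 + 21*22)/(-26) - 54/419 = (10 + 462)*(-1/26) - 54*1/419 = 472*(-1/26) - 54/419 = -236/13 - 54/419 = -99586/5447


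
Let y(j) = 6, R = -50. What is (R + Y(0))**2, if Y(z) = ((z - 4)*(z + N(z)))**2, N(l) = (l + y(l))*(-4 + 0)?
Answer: 84015556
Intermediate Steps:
N(l) = -24 - 4*l (N(l) = (l + 6)*(-4 + 0) = (6 + l)*(-4) = -24 - 4*l)
Y(z) = (-24 - 3*z)**2*(-4 + z)**2 (Y(z) = ((z - 4)*(z + (-24 - 4*z)))**2 = ((-4 + z)*(-24 - 3*z))**2 = ((-24 - 3*z)*(-4 + z))**2 = (-24 - 3*z)**2*(-4 + z)**2)
(R + Y(0))**2 = (-50 + 9*(-4 + 0)**2*(8 + 0)**2)**2 = (-50 + 9*(-4)**2*8**2)**2 = (-50 + 9*16*64)**2 = (-50 + 9216)**2 = 9166**2 = 84015556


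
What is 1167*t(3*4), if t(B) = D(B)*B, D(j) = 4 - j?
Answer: -112032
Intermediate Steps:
t(B) = B*(4 - B) (t(B) = (4 - B)*B = B*(4 - B))
1167*t(3*4) = 1167*((3*4)*(4 - 3*4)) = 1167*(12*(4 - 1*12)) = 1167*(12*(4 - 12)) = 1167*(12*(-8)) = 1167*(-96) = -112032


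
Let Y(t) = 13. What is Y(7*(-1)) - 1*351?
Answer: -338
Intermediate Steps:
Y(7*(-1)) - 1*351 = 13 - 1*351 = 13 - 351 = -338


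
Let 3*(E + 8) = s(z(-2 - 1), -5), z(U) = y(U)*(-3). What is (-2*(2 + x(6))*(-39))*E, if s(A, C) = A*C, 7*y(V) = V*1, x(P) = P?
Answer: -44304/7 ≈ -6329.1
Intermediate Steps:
y(V) = V/7 (y(V) = (V*1)/7 = V/7)
z(U) = -3*U/7 (z(U) = (U/7)*(-3) = -3*U/7)
E = -71/7 (E = -8 + (-3*(-2 - 1)/7*(-5))/3 = -8 + (-3/7*(-3)*(-5))/3 = -8 + ((9/7)*(-5))/3 = -8 + (⅓)*(-45/7) = -8 - 15/7 = -71/7 ≈ -10.143)
(-2*(2 + x(6))*(-39))*E = (-2*(2 + 6)*(-39))*(-71/7) = (-2*8*(-39))*(-71/7) = -16*(-39)*(-71/7) = 624*(-71/7) = -44304/7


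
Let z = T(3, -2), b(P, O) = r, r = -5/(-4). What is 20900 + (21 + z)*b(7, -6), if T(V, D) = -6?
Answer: 83675/4 ≈ 20919.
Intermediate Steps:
r = 5/4 (r = -5*(-¼) = 5/4 ≈ 1.2500)
b(P, O) = 5/4
z = -6
20900 + (21 + z)*b(7, -6) = 20900 + (21 - 6)*(5/4) = 20900 + 15*(5/4) = 20900 + 75/4 = 83675/4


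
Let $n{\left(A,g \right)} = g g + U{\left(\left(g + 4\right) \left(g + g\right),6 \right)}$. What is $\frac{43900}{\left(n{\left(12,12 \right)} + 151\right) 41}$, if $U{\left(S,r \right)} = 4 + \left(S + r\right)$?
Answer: $\frac{43900}{28249} \approx 1.554$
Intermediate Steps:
$U{\left(S,r \right)} = 4 + S + r$
$n{\left(A,g \right)} = 10 + g^{2} + 2 g \left(4 + g\right)$ ($n{\left(A,g \right)} = g g + \left(4 + \left(g + 4\right) \left(g + g\right) + 6\right) = g^{2} + \left(4 + \left(4 + g\right) 2 g + 6\right) = g^{2} + \left(4 + 2 g \left(4 + g\right) + 6\right) = g^{2} + \left(10 + 2 g \left(4 + g\right)\right) = 10 + g^{2} + 2 g \left(4 + g\right)$)
$\frac{43900}{\left(n{\left(12,12 \right)} + 151\right) 41} = \frac{43900}{\left(\left(10 + 3 \cdot 12^{2} + 8 \cdot 12\right) + 151\right) 41} = \frac{43900}{\left(\left(10 + 3 \cdot 144 + 96\right) + 151\right) 41} = \frac{43900}{\left(\left(10 + 432 + 96\right) + 151\right) 41} = \frac{43900}{\left(538 + 151\right) 41} = \frac{43900}{689 \cdot 41} = \frac{43900}{28249}$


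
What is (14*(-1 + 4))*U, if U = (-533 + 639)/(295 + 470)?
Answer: 1484/255 ≈ 5.8196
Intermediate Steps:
U = 106/765 ≈ 0.13856
(14*(-1 + 4))*U = (14*(-1 + 4))*(106/765) = (14*3)*(106/765) = 42*(106/765) = 1484/255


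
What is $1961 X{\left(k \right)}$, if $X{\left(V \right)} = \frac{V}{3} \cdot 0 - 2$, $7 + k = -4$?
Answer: $-3922$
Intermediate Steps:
$k = -11$ ($k = -7 - 4 = -11$)
$X{\left(V \right)} = -2$ ($X{\left(V \right)} = V \frac{1}{3} \cdot 0 - 2 = \frac{V}{3} \cdot 0 - 2 = 0 - 2 = -2$)
$1961 X{\left(k \right)} = 1961 \left(-2\right) = -3922$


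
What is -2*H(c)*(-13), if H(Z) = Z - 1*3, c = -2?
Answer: -130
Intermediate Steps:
H(Z) = -3 + Z (H(Z) = Z - 3 = -3 + Z)
-2*H(c)*(-13) = -2*(-3 - 2)*(-13) = -2*(-5)*(-13) = 10*(-13) = -130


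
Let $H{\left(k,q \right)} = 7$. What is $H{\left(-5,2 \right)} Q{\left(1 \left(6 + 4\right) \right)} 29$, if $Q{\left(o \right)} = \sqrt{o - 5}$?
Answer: $203 \sqrt{5} \approx 453.92$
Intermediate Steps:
$Q{\left(o \right)} = \sqrt{-5 + o}$
$H{\left(-5,2 \right)} Q{\left(1 \left(6 + 4\right) \right)} 29 = 7 \sqrt{-5 + 1 \left(6 + 4\right)} 29 = 7 \sqrt{-5 + 1 \cdot 10} \cdot 29 = 7 \sqrt{-5 + 10} \cdot 29 = 7 \sqrt{5} \cdot 29 = 203 \sqrt{5}$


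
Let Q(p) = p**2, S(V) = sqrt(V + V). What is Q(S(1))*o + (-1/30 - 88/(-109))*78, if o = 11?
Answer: 44893/545 ≈ 82.372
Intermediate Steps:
S(V) = sqrt(2)*sqrt(V) (S(V) = sqrt(2*V) = sqrt(2)*sqrt(V))
Q(S(1))*o + (-1/30 - 88/(-109))*78 = (sqrt(2)*sqrt(1))**2*11 + (-1/30 - 88/(-109))*78 = (sqrt(2)*1)**2*11 + (-1*1/30 - 88*(-1/109))*78 = (sqrt(2))**2*11 + (-1/30 + 88/109)*78 = 2*11 + (2531/3270)*78 = 22 + 32903/545 = 44893/545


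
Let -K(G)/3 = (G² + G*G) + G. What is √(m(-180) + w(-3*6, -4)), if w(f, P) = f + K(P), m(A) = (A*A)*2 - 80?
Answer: √64618 ≈ 254.20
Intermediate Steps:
K(G) = -6*G² - 3*G (K(G) = -3*((G² + G*G) + G) = -3*((G² + G²) + G) = -3*(2*G² + G) = -3*(G + 2*G²) = -6*G² - 3*G)
m(A) = -80 + 2*A² (m(A) = A²*2 - 80 = 2*A² - 80 = -80 + 2*A²)
w(f, P) = f - 3*P*(1 + 2*P)
√(m(-180) + w(-3*6, -4)) = √((-80 + 2*(-180)²) + (-3*6 - 3*(-4)*(1 + 2*(-4)))) = √((-80 + 2*32400) + (-18 - 3*(-4)*(1 - 8))) = √((-80 + 64800) + (-18 - 3*(-4)*(-7))) = √(64720 + (-18 - 84)) = √(64720 - 102) = √64618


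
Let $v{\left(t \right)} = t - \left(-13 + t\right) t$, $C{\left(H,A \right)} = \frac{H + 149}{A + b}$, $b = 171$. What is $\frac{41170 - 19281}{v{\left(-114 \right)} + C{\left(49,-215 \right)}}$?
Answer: $- \frac{43778}{29193} \approx -1.4996$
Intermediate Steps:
$C{\left(H,A \right)} = \frac{149 + H}{171 + A}$ ($C{\left(H,A \right)} = \frac{H + 149}{A + 171} = \frac{149 + H}{171 + A}$)
$v{\left(t \right)} = t - t \left(-13 + t\right)$
$\frac{41170 - 19281}{v{\left(-114 \right)} + C{\left(49,-215 \right)}} = \frac{41170 - 19281}{- 114 \left(14 - -114\right) + \frac{149 + 49}{171 - 215}} = \frac{21889}{- 114 \left(14 + 114\right) + \frac{1}{-44} \cdot 198} = \frac{21889}{\left(-114\right) 128 - \frac{9}{2}} = \frac{21889}{-14592 - \frac{9}{2}} = \frac{21889}{- \frac{29193}{2}} = 21889 \left(- \frac{2}{29193}\right) = - \frac{43778}{29193}$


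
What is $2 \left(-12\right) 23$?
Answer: $-552$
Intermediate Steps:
$2 \left(-12\right) 23 = \left(-24\right) 23 = -552$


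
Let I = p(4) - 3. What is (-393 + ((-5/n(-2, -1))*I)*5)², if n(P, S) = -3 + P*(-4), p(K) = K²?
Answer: 209764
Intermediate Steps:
n(P, S) = -3 - 4*P
I = 13 (I = 4² - 3 = 16 - 3 = 13)
(-393 + ((-5/n(-2, -1))*I)*5)² = (-393 + (-5/(-3 - 4*(-2))*13)*5)² = (-393 + (-5/(-3 + 8)*13)*5)² = (-393 + (-5/5*13)*5)² = (-393 + (-5*⅕*13)*5)² = (-393 - 1*13*5)² = (-393 - 13*5)² = (-393 - 65)² = (-458)² = 209764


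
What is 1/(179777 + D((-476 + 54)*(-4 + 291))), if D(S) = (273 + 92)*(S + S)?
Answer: -1/88233443 ≈ -1.1334e-8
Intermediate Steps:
D(S) = 730*S (D(S) = 365*(2*S) = 730*S)
1/(179777 + D((-476 + 54)*(-4 + 291))) = 1/(179777 + 730*((-476 + 54)*(-4 + 291))) = 1/(179777 + 730*(-422*287)) = 1/(179777 + 730*(-121114)) = 1/(179777 - 88413220) = 1/(-88233443) = -1/88233443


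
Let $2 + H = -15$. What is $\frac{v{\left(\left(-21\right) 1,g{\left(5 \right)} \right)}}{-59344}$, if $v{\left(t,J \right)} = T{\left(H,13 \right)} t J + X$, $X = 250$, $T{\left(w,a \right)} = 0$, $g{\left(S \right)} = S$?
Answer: $- \frac{125}{29672} \approx -0.0042127$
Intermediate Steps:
$H = -17$ ($H = -2 - 15 = -17$)
$v{\left(t,J \right)} = 250$ ($v{\left(t,J \right)} = 0 t J + 250 = 0 J + 250 = 0 + 250 = 250$)
$\frac{v{\left(\left(-21\right) 1,g{\left(5 \right)} \right)}}{-59344} = \frac{250}{-59344} = 250 \left(- \frac{1}{59344}\right) = - \frac{125}{29672}$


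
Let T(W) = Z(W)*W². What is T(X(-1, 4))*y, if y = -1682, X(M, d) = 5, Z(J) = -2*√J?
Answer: 84100*√5 ≈ 1.8805e+5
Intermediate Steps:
T(W) = -2*W^(5/2) (T(W) = (-2*√W)*W² = -2*W^(5/2))
T(X(-1, 4))*y = -50*√5*(-1682) = 84100*√5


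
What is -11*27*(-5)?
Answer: 1485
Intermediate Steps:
-11*27*(-5) = -297*(-5) = 1485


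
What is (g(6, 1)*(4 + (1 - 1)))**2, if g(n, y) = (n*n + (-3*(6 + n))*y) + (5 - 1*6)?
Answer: 16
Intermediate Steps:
g(n, y) = -1 + n**2 + y*(-18 - 3*n) (g(n, y) = (n**2 + (-18 - 3*n)*y) + (5 - 6) = (n**2 + y*(-18 - 3*n)) - 1 = -1 + n**2 + y*(-18 - 3*n))
(g(6, 1)*(4 + (1 - 1)))**2 = ((-1 + 6**2 - 18*1 - 3*6*1)*(4 + (1 - 1)))**2 = ((-1 + 36 - 18 - 18)*(4 + 0))**2 = (-1*4)**2 = (-4)**2 = 16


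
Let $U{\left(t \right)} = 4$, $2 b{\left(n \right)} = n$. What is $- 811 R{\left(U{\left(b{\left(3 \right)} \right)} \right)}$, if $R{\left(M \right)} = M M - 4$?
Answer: $-9732$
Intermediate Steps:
$b{\left(n \right)} = \frac{n}{2}$
$R{\left(M \right)} = -4 + M^{2}$ ($R{\left(M \right)} = M^{2} - 4 = -4 + M^{2}$)
$- 811 R{\left(U{\left(b{\left(3 \right)} \right)} \right)} = - 811 \left(-4 + 4^{2}\right) = - 811 \left(-4 + 16\right) = \left(-811\right) 12 = -9732$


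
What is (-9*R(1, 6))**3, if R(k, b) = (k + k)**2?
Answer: -46656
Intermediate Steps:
R(k, b) = 4*k**2 (R(k, b) = (2*k)**2 = 4*k**2)
(-9*R(1, 6))**3 = (-36*1**2)**3 = (-36)**3 = -46656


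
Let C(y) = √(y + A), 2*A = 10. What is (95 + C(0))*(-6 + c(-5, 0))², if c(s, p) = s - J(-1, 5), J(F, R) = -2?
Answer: 7695 + 81*√5 ≈ 7876.1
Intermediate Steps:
A = 5 (A = (½)*10 = 5)
C(y) = √(5 + y) (C(y) = √(y + 5) = √(5 + y))
c(s, p) = 2 + s (c(s, p) = s - 1*(-2) = s + 2 = 2 + s)
(95 + C(0))*(-6 + c(-5, 0))² = (95 + √(5 + 0))*(-6 + (2 - 5))² = (95 + √5)*(-6 - 3)² = (95 + √5)*(-9)² = (95 + √5)*81 = 7695 + 81*√5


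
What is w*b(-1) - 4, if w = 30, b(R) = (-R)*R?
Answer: -34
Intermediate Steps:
b(R) = -R²
w*b(-1) - 4 = 30*(-1*(-1)²) - 4 = 30*(-1*1) - 4 = 30*(-1) - 4 = -30 - 4 = -34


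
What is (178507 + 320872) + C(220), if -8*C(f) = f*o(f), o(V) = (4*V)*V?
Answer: -4824621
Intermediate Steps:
o(V) = 4*V**2
C(f) = -f**3/2 (C(f) = -f*4*f**2/8 = -f**3/2)
(178507 + 320872) + C(220) = (178507 + 320872) - 1/2*220**3 = 499379 - 1/2*10648000 = 499379 - 5324000 = -4824621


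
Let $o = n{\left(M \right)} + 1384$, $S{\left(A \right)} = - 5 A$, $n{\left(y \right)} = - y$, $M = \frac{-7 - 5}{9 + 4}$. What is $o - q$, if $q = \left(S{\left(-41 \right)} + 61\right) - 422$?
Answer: $\frac{20032}{13} \approx 1540.9$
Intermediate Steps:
$M = - \frac{12}{13} \approx -0.92308$
$o = \frac{18004}{13}$ ($o = \left(-1\right) \left(- \frac{12}{13}\right) + 1384 = \frac{12}{13} + 1384 = \frac{18004}{13} \approx 1384.9$)
$q = -156$ ($q = \left(\left(-5\right) \left(-41\right) + 61\right) - 422 = \left(205 + 61\right) - 422 = 266 - 422 = -156$)
$o - q = \frac{18004}{13} - -156 = \frac{18004}{13} + 156 = \frac{20032}{13}$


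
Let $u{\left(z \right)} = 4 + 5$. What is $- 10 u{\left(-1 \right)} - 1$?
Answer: $-91$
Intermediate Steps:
$u{\left(z \right)} = 9$
$- 10 u{\left(-1 \right)} - 1 = \left(-10\right) 9 - 1 = -90 - 1 = -91$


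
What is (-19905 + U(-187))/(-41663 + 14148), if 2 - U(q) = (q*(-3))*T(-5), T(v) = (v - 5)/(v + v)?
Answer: 20464/27515 ≈ 0.74374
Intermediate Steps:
T(v) = (-5 + v)/(2*v) (T(v) = (-5 + v)/((2*v)) = (-5 + v)*(1/(2*v)) = (-5 + v)/(2*v))
U(q) = 2 + 3*q (U(q) = 2 - q*(-3)*(½)*(-5 - 5)/(-5) = 2 - (-3*q)*(½)*(-⅕)*(-10) = 2 - (-3*q) = 2 - (-3)*q = 2 + 3*q)
(-19905 + U(-187))/(-41663 + 14148) = (-19905 + (2 + 3*(-187)))/(-41663 + 14148) = (-19905 + (2 - 561))/(-27515) = (-19905 - 559)*(-1/27515) = -20464*(-1/27515) = 20464/27515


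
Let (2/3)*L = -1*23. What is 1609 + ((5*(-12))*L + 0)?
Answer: 3679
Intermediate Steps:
L = -69/2 (L = 3*(-1*23)/2 = (3/2)*(-23) = -69/2 ≈ -34.500)
1609 + ((5*(-12))*L + 0) = 1609 + ((5*(-12))*(-69/2) + 0) = 1609 + (-60*(-69/2) + 0) = 1609 + (2070 + 0) = 1609 + 2070 = 3679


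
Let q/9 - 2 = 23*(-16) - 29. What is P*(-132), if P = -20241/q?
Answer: -296868/395 ≈ -751.56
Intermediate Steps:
q = -3555 (q = 18 + 9*(23*(-16) - 29) = 18 + 9*(-368 - 29) = 18 + 9*(-397) = 18 - 3573 = -3555)
P = 2249/395 (P = -20241/(-3555) = -20241*(-1/3555) = 2249/395 ≈ 5.6937)
P*(-132) = (2249/395)*(-132) = -296868/395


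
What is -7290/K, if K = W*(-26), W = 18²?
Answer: 45/52 ≈ 0.86539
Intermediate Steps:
W = 324
K = -8424 (K = 324*(-26) = -8424)
-7290/K = -7290/(-8424) = -7290*(-1/8424) = 45/52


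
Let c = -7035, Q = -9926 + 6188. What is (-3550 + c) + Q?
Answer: -14323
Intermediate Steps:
Q = -3738
(-3550 + c) + Q = (-3550 - 7035) - 3738 = -10585 - 3738 = -14323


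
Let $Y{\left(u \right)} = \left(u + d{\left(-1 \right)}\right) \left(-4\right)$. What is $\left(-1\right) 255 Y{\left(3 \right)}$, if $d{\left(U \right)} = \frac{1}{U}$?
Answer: $2040$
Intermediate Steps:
$Y{\left(u \right)} = 4 - 4 u$ ($Y{\left(u \right)} = \left(u + \frac{1}{-1}\right) \left(-4\right) = \left(u - 1\right) \left(-4\right) = \left(-1 + u\right) \left(-4\right) = 4 - 4 u$)
$\left(-1\right) 255 Y{\left(3 \right)} = \left(-1\right) 255 \left(4 - 12\right) = - 255 \left(4 - 12\right) = \left(-255\right) \left(-8\right) = 2040$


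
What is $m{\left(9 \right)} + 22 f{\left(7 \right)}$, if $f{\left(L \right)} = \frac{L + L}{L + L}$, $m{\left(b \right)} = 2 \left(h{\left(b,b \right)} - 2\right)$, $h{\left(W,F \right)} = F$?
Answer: $36$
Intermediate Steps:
$m{\left(b \right)} = -4 + 2 b$ ($m{\left(b \right)} = 2 \left(b - 2\right) = 2 \left(-2 + b\right) = -4 + 2 b$)
$f{\left(L \right)} = 1$ ($f{\left(L \right)} = \frac{2 L}{2 L} = 2 L \frac{1}{2 L} = 1$)
$m{\left(9 \right)} + 22 f{\left(7 \right)} = \left(-4 + 2 \cdot 9\right) + 22 \cdot 1 = \left(-4 + 18\right) + 22 = 14 + 22 = 36$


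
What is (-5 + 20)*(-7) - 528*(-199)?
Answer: 104967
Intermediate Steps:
(-5 + 20)*(-7) - 528*(-199) = 15*(-7) + 105072 = -105 + 105072 = 104967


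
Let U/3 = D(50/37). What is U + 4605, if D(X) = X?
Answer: 170535/37 ≈ 4609.1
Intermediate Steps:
U = 150/37 (U = 3*(50/37) = 150/37 ≈ 4.0541)
U + 4605 = 150/37 + 4605 = 170535/37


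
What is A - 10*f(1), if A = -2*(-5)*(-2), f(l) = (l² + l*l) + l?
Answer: -50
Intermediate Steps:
f(l) = l + 2*l² (f(l) = (l² + l²) + l = 2*l² + l = l + 2*l²)
A = -20 (A = 10*(-2) = -20)
A - 10*f(1) = -20 - 10*(1 + 2*1) = -20 - 10*(1 + 2) = -20 - 10*3 = -20 - 30 = -50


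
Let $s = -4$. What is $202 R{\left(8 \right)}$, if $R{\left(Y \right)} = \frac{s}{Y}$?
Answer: $-101$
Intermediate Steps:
$R{\left(Y \right)} = - \frac{4}{Y}$ ($R{\left(Y \right)} = \frac{1}{Y} \left(-4\right) = - \frac{4}{Y}$)
$202 R{\left(8 \right)} = 202 \left(- \frac{4}{8}\right) = 202 \left(\left(-4\right) \frac{1}{8}\right) = 202 \left(- \frac{1}{2}\right) = -101$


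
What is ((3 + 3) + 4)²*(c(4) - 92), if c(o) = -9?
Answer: -10100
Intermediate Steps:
((3 + 3) + 4)²*(c(4) - 92) = ((3 + 3) + 4)²*(-9 - 92) = (6 + 4)²*(-101) = 10²*(-101) = 100*(-101) = -10100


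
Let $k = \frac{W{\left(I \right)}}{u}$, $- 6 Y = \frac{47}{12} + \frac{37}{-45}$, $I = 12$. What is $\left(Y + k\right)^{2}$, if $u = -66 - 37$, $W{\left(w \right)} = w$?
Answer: $\frac{4946449561}{12374337600} \approx 0.39973$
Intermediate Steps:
$Y = - \frac{557}{1080}$ ($Y = - \frac{\frac{47}{12} + \frac{37}{-45}}{6} = - \frac{47 \cdot \frac{1}{12} + 37 \left(- \frac{1}{45}\right)}{6} = - \frac{\frac{47}{12} - \frac{37}{45}}{6} = \left(- \frac{1}{6}\right) \frac{557}{180} = - \frac{557}{1080} \approx -0.51574$)
$u = -103$ ($u = -66 - 37 = -103$)
$k = - \frac{12}{103}$ ($k = \frac{12}{-103} = 12 \left(- \frac{1}{103}\right) = - \frac{12}{103} \approx -0.1165$)
$\left(Y + k\right)^{2} = \left(- \frac{557}{1080} - \frac{12}{103}\right)^{2} = \left(- \frac{70331}{111240}\right)^{2} = \frac{4946449561}{12374337600}$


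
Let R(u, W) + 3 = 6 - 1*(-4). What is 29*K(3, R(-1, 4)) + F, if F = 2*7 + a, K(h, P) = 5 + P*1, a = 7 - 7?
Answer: 362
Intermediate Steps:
a = 0
R(u, W) = 7 (R(u, W) = -3 + (6 - 1*(-4)) = -3 + (6 + 4) = -3 + 10 = 7)
K(h, P) = 5 + P
F = 14 (F = 2*7 + 0 = 14 + 0 = 14)
29*K(3, R(-1, 4)) + F = 29*(5 + 7) + 14 = 29*12 + 14 = 348 + 14 = 362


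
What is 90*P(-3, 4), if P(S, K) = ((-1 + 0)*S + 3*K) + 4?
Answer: 1710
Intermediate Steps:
P(S, K) = 4 - S + 3*K (P(S, K) = (-S + 3*K) + 4 = 4 - S + 3*K)
90*P(-3, 4) = 90*(4 - 1*(-3) + 3*4) = 90*(4 + 3 + 12) = 90*19 = 1710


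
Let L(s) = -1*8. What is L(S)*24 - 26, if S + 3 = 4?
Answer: -218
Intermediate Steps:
S = 1 (S = -3 + 4 = 1)
L(s) = -8
L(S)*24 - 26 = -8*24 - 26 = -192 - 26 = -218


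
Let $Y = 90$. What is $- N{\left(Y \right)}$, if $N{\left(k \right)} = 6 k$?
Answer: $-540$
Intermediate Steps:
$- N{\left(Y \right)} = - 6 \cdot 90 = \left(-1\right) 540 = -540$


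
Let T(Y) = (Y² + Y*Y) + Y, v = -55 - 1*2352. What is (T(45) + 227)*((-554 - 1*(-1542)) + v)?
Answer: -6132918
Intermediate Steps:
v = -2407 (v = -55 - 2352 = -2407)
T(Y) = Y + 2*Y² (T(Y) = (Y² + Y²) + Y = 2*Y² + Y = Y + 2*Y²)
(T(45) + 227)*((-554 - 1*(-1542)) + v) = (45*(1 + 2*45) + 227)*((-554 - 1*(-1542)) - 2407) = (45*(1 + 90) + 227)*((-554 + 1542) - 2407) = (45*91 + 227)*(988 - 2407) = (4095 + 227)*(-1419) = 4322*(-1419) = -6132918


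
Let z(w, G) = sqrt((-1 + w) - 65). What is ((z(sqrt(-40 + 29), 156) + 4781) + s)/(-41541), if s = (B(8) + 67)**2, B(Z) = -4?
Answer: -8750/41541 - sqrt(-66 + I*sqrt(11))/41541 ≈ -0.21064 - 0.00019563*I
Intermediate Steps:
s = 3969 (s = (-4 + 67)**2 = 63**2 = 3969)
z(w, G) = sqrt(-66 + w)
((z(sqrt(-40 + 29), 156) + 4781) + s)/(-41541) = ((sqrt(-66 + sqrt(-40 + 29)) + 4781) + 3969)/(-41541) = ((sqrt(-66 + sqrt(-11)) + 4781) + 3969)*(-1/41541) = ((sqrt(-66 + I*sqrt(11)) + 4781) + 3969)*(-1/41541) = ((4781 + sqrt(-66 + I*sqrt(11))) + 3969)*(-1/41541) = (8750 + sqrt(-66 + I*sqrt(11)))*(-1/41541) = -8750/41541 - sqrt(-66 + I*sqrt(11))/41541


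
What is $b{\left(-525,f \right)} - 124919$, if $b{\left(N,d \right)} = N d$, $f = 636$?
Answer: $-458819$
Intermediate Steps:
$b{\left(-525,f \right)} - 124919 = \left(-525\right) 636 - 124919 = -333900 - 124919 = -458819$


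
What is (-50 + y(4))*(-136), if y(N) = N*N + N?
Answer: 4080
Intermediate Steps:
y(N) = N + N² (y(N) = N² + N = N + N²)
(-50 + y(4))*(-136) = (-50 + 4*(1 + 4))*(-136) = (-50 + 4*5)*(-136) = (-50 + 20)*(-136) = -30*(-136) = 4080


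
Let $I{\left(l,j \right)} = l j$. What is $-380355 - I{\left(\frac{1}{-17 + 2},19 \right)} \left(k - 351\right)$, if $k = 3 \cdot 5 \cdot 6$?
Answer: $- \frac{1903428}{5} \approx -3.8069 \cdot 10^{5}$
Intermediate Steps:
$I{\left(l,j \right)} = j l$
$k = 90$ ($k = 15 \cdot 6 = 90$)
$-380355 - I{\left(\frac{1}{-17 + 2},19 \right)} \left(k - 351\right) = -380355 - \frac{19}{-17 + 2} \left(90 - 351\right) = -380355 - \frac{19}{-15} \left(-261\right) = -380355 - 19 \left(- \frac{1}{15}\right) \left(-261\right) = -380355 - \left(- \frac{19}{15}\right) \left(-261\right) = -380355 - \frac{1653}{5} = - \frac{1903428}{5}$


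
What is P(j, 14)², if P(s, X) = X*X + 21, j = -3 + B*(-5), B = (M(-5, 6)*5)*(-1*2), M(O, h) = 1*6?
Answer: 47089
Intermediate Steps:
M(O, h) = 6
B = -60 (B = (6*5)*(-1*2) = 30*(-2) = -60)
j = 297 (j = -3 - 60*(-5) = -3 + 300 = 297)
P(s, X) = 21 + X² (P(s, X) = X² + 21 = 21 + X²)
P(j, 14)² = (21 + 14²)² = (21 + 196)² = 217² = 47089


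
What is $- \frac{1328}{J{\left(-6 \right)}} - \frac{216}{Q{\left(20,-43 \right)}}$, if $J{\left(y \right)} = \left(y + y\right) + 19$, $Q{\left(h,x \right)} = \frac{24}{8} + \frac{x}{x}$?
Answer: $- \frac{1706}{7} \approx -243.71$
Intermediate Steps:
$Q{\left(h,x \right)} = 4$ ($Q{\left(h,x \right)} = 24 \cdot \frac{1}{8} + 1 = 3 + 1 = 4$)
$J{\left(y \right)} = 19 + 2 y$ ($J{\left(y \right)} = 2 y + 19 = 19 + 2 y$)
$- \frac{1328}{J{\left(-6 \right)}} - \frac{216}{Q{\left(20,-43 \right)}} = - \frac{1328}{19 + 2 \left(-6\right)} - \frac{216}{4} = - \frac{1328}{19 - 12} - 54 = - \frac{1328}{7} - 54 = - \frac{1706}{7}$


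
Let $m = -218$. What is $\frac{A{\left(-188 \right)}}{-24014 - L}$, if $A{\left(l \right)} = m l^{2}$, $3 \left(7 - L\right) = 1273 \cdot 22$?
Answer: $\frac{23114976}{44057} \approx 524.66$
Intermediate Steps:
$L = - \frac{27985}{3}$ ($L = 7 - \frac{1273 \cdot 22}{3} = 7 - \frac{28006}{3} = - \frac{27985}{3} \approx -9328.3$)
$A{\left(l \right)} = - 218 l^{2}$
$\frac{A{\left(-188 \right)}}{-24014 - L} = \frac{\left(-218\right) \left(-188\right)^{2}}{-24014 - - \frac{27985}{3}} = \frac{\left(-218\right) 35344}{-24014 + \frac{27985}{3}} = - \frac{7704992}{- \frac{44057}{3}} = \left(-7704992\right) \left(- \frac{3}{44057}\right) = \frac{23114976}{44057}$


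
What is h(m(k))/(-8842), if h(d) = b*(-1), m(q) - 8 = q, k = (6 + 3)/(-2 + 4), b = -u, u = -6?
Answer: 3/4421 ≈ 0.00067858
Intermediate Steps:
b = 6 (b = -1*(-6) = 6)
k = 9/2 ≈ 4.5000
m(q) = 8 + q
h(d) = -6 (h(d) = 6*(-1) = -6)
h(m(k))/(-8842) = -6/(-8842) = -6*(-1/8842) = 3/4421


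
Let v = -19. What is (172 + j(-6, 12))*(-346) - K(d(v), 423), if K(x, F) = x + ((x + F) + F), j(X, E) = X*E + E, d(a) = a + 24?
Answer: -39608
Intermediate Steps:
d(a) = 24 + a
j(X, E) = E + E*X (j(X, E) = E*X + E = E + E*X)
K(x, F) = 2*F + 2*x (K(x, F) = x + ((F + x) + F) = x + (x + 2*F) = 2*F + 2*x)
(172 + j(-6, 12))*(-346) - K(d(v), 423) = (172 + 12*(1 - 6))*(-346) - (2*423 + 2*(24 - 19)) = (172 + 12*(-5))*(-346) - (846 + 2*5) = (172 - 60)*(-346) - (846 + 10) = 112*(-346) - 1*856 = -38752 - 856 = -39608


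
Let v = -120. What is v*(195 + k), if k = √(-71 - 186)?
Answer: -23400 - 120*I*√257 ≈ -23400.0 - 1923.7*I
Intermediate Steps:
k = I*√257 (k = √(-257) = I*√257 ≈ 16.031*I)
v*(195 + k) = -120*(195 + I*√257) = -23400 - 120*I*√257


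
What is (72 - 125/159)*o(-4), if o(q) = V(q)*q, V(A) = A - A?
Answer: 0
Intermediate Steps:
V(A) = 0
o(q) = 0 (o(q) = 0*q = 0)
(72 - 125/159)*o(-4) = (72 - 125/159)*0 = (11323/159)*0 = 0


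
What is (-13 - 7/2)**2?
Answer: 1089/4 ≈ 272.25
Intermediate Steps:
(-13 - 7/2)**2 = (-33/2)**2 = 1089/4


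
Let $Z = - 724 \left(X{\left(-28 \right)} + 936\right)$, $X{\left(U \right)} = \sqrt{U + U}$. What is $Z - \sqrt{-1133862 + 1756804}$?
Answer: $-677664 - \sqrt{622942} - 1448 i \sqrt{14} \approx -6.7845 \cdot 10^{5} - 5417.9 i$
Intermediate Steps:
$X{\left(U \right)} = \sqrt{2} \sqrt{U}$ ($X{\left(U \right)} = \sqrt{2 U} = \sqrt{2} \sqrt{U}$)
$Z = -677664 - 1448 i \sqrt{14}$ ($Z = - 724 \left(\sqrt{2} \sqrt{-28} + 936\right) = - 724 \left(\sqrt{2} \cdot 2 i \sqrt{7} + 936\right) = - 724 \left(2 i \sqrt{14} + 936\right) = - 724 \left(936 + 2 i \sqrt{14}\right) = -677664 - 1448 i \sqrt{14} \approx -6.7766 \cdot 10^{5} - 5417.9 i$)
$Z - \sqrt{-1133862 + 1756804} = \left(-677664 - 1448 i \sqrt{14}\right) - \sqrt{-1133862 + 1756804} = \left(-677664 - 1448 i \sqrt{14}\right) - \sqrt{622942} = -677664 - \sqrt{622942} - 1448 i \sqrt{14}$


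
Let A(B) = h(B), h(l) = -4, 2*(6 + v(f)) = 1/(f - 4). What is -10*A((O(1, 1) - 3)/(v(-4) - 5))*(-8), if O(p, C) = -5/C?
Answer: -320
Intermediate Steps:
v(f) = -6 + 1/(2*(-4 + f)) (v(f) = -6 + 1/(2*(f - 4)) = -6 + 1/(2*(-4 + f)))
A(B) = -4
-10*A((O(1, 1) - 3)/(v(-4) - 5))*(-8) = -10*(-4)*(-8) = 40*(-8) = -320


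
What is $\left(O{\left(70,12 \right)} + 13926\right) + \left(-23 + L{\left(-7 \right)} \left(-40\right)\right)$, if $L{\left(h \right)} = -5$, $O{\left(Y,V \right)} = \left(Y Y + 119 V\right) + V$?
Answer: $20443$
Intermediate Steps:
$O{\left(Y,V \right)} = Y^{2} + 120 V$ ($O{\left(Y,V \right)} = \left(Y^{2} + 119 V\right) + V = Y^{2} + 120 V$)
$\left(O{\left(70,12 \right)} + 13926\right) + \left(-23 + L{\left(-7 \right)} \left(-40\right)\right) = \left(\left(70^{2} + 120 \cdot 12\right) + 13926\right) - -177 = \left(\left(4900 + 1440\right) + 13926\right) + \left(-23 + 200\right) = \left(6340 + 13926\right) + 177 = 20266 + 177 = 20443$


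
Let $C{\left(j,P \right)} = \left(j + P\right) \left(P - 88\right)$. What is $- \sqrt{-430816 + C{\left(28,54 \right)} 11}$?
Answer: $- 6 i \sqrt{12819} \approx - 679.33 i$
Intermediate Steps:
$C{\left(j,P \right)} = \left(-88 + P\right) \left(P + j\right)$ ($C{\left(j,P \right)} = \left(P + j\right) \left(-88 + P\right) = \left(-88 + P\right) \left(P + j\right)$)
$- \sqrt{-430816 + C{\left(28,54 \right)} 11} = - \sqrt{-430816 + \left(54^{2} - 4752 - 2464 + 54 \cdot 28\right) 11} = - \sqrt{-430816 + \left(2916 - 4752 - 2464 + 1512\right) 11} = - \sqrt{-430816 - 30668} = - \sqrt{-461484} = - 6 i \sqrt{12819}$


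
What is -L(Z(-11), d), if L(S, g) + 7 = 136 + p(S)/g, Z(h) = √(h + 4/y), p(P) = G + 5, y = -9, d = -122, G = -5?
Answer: -129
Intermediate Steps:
p(P) = 0 (p(P) = -5 + 5 = 0)
Z(h) = √(-4/9 + h) (Z(h) = √(h + 4/(-9)) = √(h + 4*(-⅑)) = √(h - 4/9) = √(-4/9 + h))
L(S, g) = 129 (L(S, g) = -7 + (136 + 0/g) = -7 + (136 + 0) = -7 + 136 = 129)
-L(Z(-11), d) = -1*129 = -129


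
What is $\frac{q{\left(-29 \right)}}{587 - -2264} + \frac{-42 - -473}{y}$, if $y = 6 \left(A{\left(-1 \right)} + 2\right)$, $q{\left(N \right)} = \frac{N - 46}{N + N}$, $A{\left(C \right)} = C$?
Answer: $\frac{17817437}{248037} \approx 71.834$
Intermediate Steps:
$q{\left(N \right)} = \frac{-46 + N}{2 N}$
$y = 6$ ($y = 6 \left(-1 + 2\right) = 6 \cdot 1 = 6$)
$\frac{q{\left(-29 \right)}}{587 - -2264} + \frac{-42 - -473}{y} = \frac{\frac{1}{2} \frac{1}{-29} \left(-46 - 29\right)}{587 - -2264} + \frac{-42 - -473}{6} = \frac{\frac{1}{2} \left(- \frac{1}{29}\right) \left(-75\right)}{587 + 2264} + \left(-42 + 473\right) \frac{1}{6} = \frac{75}{58 \cdot 2851} + 431 \cdot \frac{1}{6} = \frac{75}{58} \cdot \frac{1}{2851} + \frac{431}{6} = \frac{75}{165358} + \frac{431}{6} = \frac{17817437}{248037}$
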